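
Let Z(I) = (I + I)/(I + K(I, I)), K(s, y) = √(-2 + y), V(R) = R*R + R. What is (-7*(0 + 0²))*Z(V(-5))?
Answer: 0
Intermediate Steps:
V(R) = R + R² (V(R) = R² + R = R + R²)
Z(I) = 2*I/(I + √(-2 + I)) (Z(I) = (I + I)/(I + √(-2 + I)) = (2*I)/(I + √(-2 + I)) = 2*I/(I + √(-2 + I)))
(-7*(0 + 0²))*Z(V(-5)) = (-7*(0 + 0²))*(2*(-5*(1 - 5))/(-5*(1 - 5) + √(-2 - 5*(1 - 5)))) = (-7*(0 + 0))*(2*(-5*(-4))/(-5*(-4) + √(-2 - 5*(-4)))) = (-7*0)*(2*20/(20 + √(-2 + 20))) = 0*(2*20/(20 + √18)) = 0*(2*20/(20 + 3*√2)) = 0*(40/(20 + 3*√2)) = 0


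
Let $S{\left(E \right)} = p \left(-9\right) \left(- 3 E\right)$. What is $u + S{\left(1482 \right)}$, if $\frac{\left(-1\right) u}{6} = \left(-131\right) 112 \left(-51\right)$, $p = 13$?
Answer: $-3969450$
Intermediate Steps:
$S{\left(E \right)} = 351 E$ ($S{\left(E \right)} = 13 \left(-9\right) \left(- 3 E\right) = - 117 \left(- 3 E\right) = 351 E$)
$u = -4489632$ ($u = - 6 \left(-131\right) 112 \left(-51\right) = - 6 \left(\left(-14672\right) \left(-51\right)\right) = \left(-6\right) 748272 = -4489632$)
$u + S{\left(1482 \right)} = -4489632 + 351 \cdot 1482 = -4489632 + 520182 = -3969450$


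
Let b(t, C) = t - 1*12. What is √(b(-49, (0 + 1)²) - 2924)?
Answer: I*√2985 ≈ 54.635*I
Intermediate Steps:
b(t, C) = -12 + t (b(t, C) = t - 12 = -12 + t)
√(b(-49, (0 + 1)²) - 2924) = √((-12 - 49) - 2924) = √(-61 - 2924) = √(-2985) = I*√2985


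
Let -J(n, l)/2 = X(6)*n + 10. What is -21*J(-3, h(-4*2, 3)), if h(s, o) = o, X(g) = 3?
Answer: 42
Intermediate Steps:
J(n, l) = -20 - 6*n (J(n, l) = -2*(3*n + 10) = -2*(10 + 3*n) = -20 - 6*n)
-21*J(-3, h(-4*2, 3)) = -21*(-20 - 6*(-3)) = -21*(-20 + 18) = -21*(-2) = 42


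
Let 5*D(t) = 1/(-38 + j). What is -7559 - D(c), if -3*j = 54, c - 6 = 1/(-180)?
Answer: -2116519/280 ≈ -7559.0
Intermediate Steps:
c = 1079/180 (c = 6 + 1/(-180) = 6 - 1/180 = 1079/180 ≈ 5.9944)
j = -18 (j = -⅓*54 = -18)
D(t) = -1/280 (D(t) = 1/(5*(-38 - 18)) = (⅕)/(-56) = (⅕)*(-1/56) = -1/280)
-7559 - D(c) = -7559 - 1*(-1/280) = -7559 + 1/280 = -2116519/280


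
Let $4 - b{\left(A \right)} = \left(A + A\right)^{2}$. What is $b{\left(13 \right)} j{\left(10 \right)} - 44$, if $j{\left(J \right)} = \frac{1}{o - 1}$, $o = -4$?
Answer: $\frac{452}{5} \approx 90.4$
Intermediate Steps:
$b{\left(A \right)} = 4 - 4 A^{2}$ ($b{\left(A \right)} = 4 - \left(A + A\right)^{2} = 4 - \left(2 A\right)^{2} = 4 - 4 A^{2}$)
$j{\left(J \right)} = - \frac{1}{5}$ ($j{\left(J \right)} = \frac{1}{-4 - 1} = \frac{1}{-5} = - \frac{1}{5}$)
$b{\left(13 \right)} j{\left(10 \right)} - 44 = \left(4 - 4 \cdot 13^{2}\right) \left(- \frac{1}{5}\right) - 44 = \left(4 - 676\right) \left(- \frac{1}{5}\right) - 44 = \left(-672\right) \left(- \frac{1}{5}\right) - 44 = \frac{672}{5} - 44 = \frac{452}{5}$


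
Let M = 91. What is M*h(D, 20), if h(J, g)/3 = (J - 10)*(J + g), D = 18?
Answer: 82992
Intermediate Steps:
h(J, g) = 3*(-10 + J)*(J + g) (h(J, g) = 3*((J - 10)*(J + g)) = 3*((-10 + J)*(J + g)) = 3*(-10 + J)*(J + g))
M*h(D, 20) = 91*(-30*18 - 30*20 + 3*18**2 + 3*18*20) = 91*(-540 - 600 + 3*324 + 1080) = 91*(-540 - 600 + 972 + 1080) = 91*912 = 82992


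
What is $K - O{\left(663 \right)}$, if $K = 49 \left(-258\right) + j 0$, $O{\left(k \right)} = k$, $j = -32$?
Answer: $-13305$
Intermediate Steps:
$K = -12642$ ($K = 49 \left(-258\right) - 0 = -12642 + 0 = -12642$)
$K - O{\left(663 \right)} = -12642 - 663 = -13305$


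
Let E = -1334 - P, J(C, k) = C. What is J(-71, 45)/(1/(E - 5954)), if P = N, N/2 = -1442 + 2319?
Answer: 641982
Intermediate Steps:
N = 1754 (N = 2*(-1442 + 2319) = 2*877 = 1754)
P = 1754
E = -3088 (E = -1334 - 1*1754 = -1334 - 1754 = -3088)
J(-71, 45)/(1/(E - 5954)) = -71/(1/(-3088 - 5954)) = -71/(1/(-9042)) = -71/(-1/9042) = -71*(-9042) = 641982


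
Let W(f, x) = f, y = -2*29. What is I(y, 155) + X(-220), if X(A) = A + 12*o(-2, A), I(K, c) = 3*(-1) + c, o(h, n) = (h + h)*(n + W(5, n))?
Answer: 10252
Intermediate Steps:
y = -58
o(h, n) = 2*h*(5 + n) (o(h, n) = (h + h)*(n + 5) = (2*h)*(5 + n) = 2*h*(5 + n))
I(K, c) = -3 + c
X(A) = -240 - 47*A (X(A) = A + 12*(2*(-2)*(5 + A)) = A + 12*(-20 - 4*A) = A + (-240 - 48*A) = -240 - 47*A)
I(y, 155) + X(-220) = (-3 + 155) + (-240 - 47*(-220)) = 152 + (-240 + 10340) = 152 + 10100 = 10252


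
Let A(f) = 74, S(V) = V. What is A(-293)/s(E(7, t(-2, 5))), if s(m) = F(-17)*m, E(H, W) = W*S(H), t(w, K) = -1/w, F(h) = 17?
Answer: 148/119 ≈ 1.2437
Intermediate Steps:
E(H, W) = H*W (E(H, W) = W*H = H*W)
s(m) = 17*m
A(-293)/s(E(7, t(-2, 5))) = 74/((17*(7*(-1/(-2))))) = 74/((17*(7*(-1*(-1/2))))) = 74/((17*(7*(1/2)))) = 74/((17*(7/2))) = 74/(119/2) = 74*(2/119) = 148/119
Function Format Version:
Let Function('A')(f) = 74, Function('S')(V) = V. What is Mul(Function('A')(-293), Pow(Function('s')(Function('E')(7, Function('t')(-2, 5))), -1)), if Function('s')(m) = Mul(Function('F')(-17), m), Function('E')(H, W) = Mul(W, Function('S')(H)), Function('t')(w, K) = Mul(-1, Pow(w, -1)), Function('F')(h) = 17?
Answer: Rational(148, 119) ≈ 1.2437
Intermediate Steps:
Function('E')(H, W) = Mul(H, W) (Function('E')(H, W) = Mul(W, H) = Mul(H, W))
Function('s')(m) = Mul(17, m)
Mul(Function('A')(-293), Pow(Function('s')(Function('E')(7, Function('t')(-2, 5))), -1)) = Mul(74, Pow(Mul(17, Mul(7, Mul(-1, Pow(-2, -1)))), -1)) = Mul(74, Pow(Mul(17, Mul(7, Mul(-1, Rational(-1, 2)))), -1)) = Mul(74, Pow(Mul(17, Mul(7, Rational(1, 2))), -1)) = Mul(74, Pow(Mul(17, Rational(7, 2)), -1)) = Mul(74, Pow(Rational(119, 2), -1)) = Mul(74, Rational(2, 119)) = Rational(148, 119)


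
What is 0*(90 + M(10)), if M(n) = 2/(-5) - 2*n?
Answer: 0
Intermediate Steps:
M(n) = -⅖ - 2*n (M(n) = 2*(-⅕) - 2*n = -⅖ - 2*n)
0*(90 + M(10)) = 0*(90 + (-⅖ - 2*10)) = 0*(90 + (-⅖ - 20)) = 0*(90 - 102/5) = 0*(348/5) = 0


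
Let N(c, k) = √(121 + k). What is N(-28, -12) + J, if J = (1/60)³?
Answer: 1/216000 + √109 ≈ 10.440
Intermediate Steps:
J = 1/216000 (J = (1/60)³ = 1/216000 ≈ 4.6296e-6)
N(-28, -12) + J = √(121 - 12) + 1/216000 = √109 + 1/216000 = 1/216000 + √109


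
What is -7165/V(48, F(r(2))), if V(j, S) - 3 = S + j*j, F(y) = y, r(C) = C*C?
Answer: -7165/2311 ≈ -3.1004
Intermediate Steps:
r(C) = C²
V(j, S) = 3 + S + j² (V(j, S) = 3 + (S + j*j) = 3 + (S + j²) = 3 + S + j²)
-7165/V(48, F(r(2))) = -7165/(3 + 2² + 48²) = -7165/(3 + 4 + 2304) = -7165/2311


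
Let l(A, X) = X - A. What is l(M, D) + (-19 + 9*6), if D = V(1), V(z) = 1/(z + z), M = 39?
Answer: -7/2 ≈ -3.5000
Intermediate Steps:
V(z) = 1/(2*z)
D = ½ (D = (½)/1 = (½)*1 = ½ ≈ 0.50000)
l(M, D) + (-19 + 9*6) = (½ - 1*39) + (-19 + 9*6) = (½ - 39) + (-19 + 54) = -77/2 + 35 = -7/2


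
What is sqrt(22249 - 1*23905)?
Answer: 6*I*sqrt(46) ≈ 40.694*I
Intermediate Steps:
sqrt(22249 - 1*23905) = sqrt(22249 - 23905) = sqrt(-1656) = 6*I*sqrt(46)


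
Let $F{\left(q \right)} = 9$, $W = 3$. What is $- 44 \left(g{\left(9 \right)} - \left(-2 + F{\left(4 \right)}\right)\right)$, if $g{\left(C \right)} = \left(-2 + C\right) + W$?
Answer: $-132$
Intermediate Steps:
$g{\left(C \right)} = 1 + C$ ($g{\left(C \right)} = \left(-2 + C\right) + 3 = 1 + C$)
$- 44 \left(g{\left(9 \right)} - \left(-2 + F{\left(4 \right)}\right)\right) = - 44 \left(\left(1 + 9\right) + \left(2 - 9\right)\right) = - 44 \left(10 + \left(2 - 9\right)\right) = - 44 \left(10 - 7\right) = \left(-44\right) 3 = -132$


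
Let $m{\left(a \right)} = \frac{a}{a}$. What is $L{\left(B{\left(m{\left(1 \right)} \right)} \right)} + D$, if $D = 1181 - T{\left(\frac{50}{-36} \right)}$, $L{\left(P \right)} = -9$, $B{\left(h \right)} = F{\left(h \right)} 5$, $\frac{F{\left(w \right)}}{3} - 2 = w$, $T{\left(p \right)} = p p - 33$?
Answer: $\frac{389795}{324} \approx 1203.1$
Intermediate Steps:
$T{\left(p \right)} = -33 + p^{2}$ ($T{\left(p \right)} = p^{2} - 33 = -33 + p^{2}$)
$m{\left(a \right)} = 1$
$F{\left(w \right)} = 6 + 3 w$
$B{\left(h \right)} = 30 + 15 h$ ($B{\left(h \right)} = \left(6 + 3 h\right) 5 = 30 + 15 h$)
$D = \frac{392711}{324}$ ($D = 1181 - \left(-33 + \left(\frac{50}{-36}\right)^{2}\right) = 1181 - \left(-33 + \left(50 \left(- \frac{1}{36}\right)\right)^{2}\right) = 1181 - \left(-33 + \left(- \frac{25}{18}\right)^{2}\right) = 1181 - \left(-33 + \frac{625}{324}\right) = 1181 - - \frac{10067}{324} = 1181 + \frac{10067}{324} = \frac{392711}{324} \approx 1212.1$)
$L{\left(B{\left(m{\left(1 \right)} \right)} \right)} + D = -9 + \frac{392711}{324} = \frac{389795}{324}$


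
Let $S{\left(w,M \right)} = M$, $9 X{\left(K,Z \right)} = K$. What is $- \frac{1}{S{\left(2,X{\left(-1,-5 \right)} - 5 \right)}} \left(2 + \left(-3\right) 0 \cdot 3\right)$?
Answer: $\frac{9}{23} \approx 0.3913$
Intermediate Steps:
$X{\left(K,Z \right)} = \frac{K}{9}$
$- \frac{1}{S{\left(2,X{\left(-1,-5 \right)} - 5 \right)}} \left(2 + \left(-3\right) 0 \cdot 3\right) = - \frac{1}{\frac{1}{9} \left(-1\right) - 5} \left(2 + \left(-3\right) 0 \cdot 3\right) = - \frac{1}{- \frac{1}{9} - 5} \left(2 + 0 \cdot 3\right) = - \frac{1}{- \frac{46}{9}} \left(2 + 0\right) = \left(-1\right) \left(- \frac{9}{46}\right) 2 = \frac{9}{46} \cdot 2 = \frac{9}{23}$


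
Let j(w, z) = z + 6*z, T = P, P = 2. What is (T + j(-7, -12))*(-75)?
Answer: 6150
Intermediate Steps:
T = 2
j(w, z) = 7*z
(T + j(-7, -12))*(-75) = (2 + 7*(-12))*(-75) = (2 - 84)*(-75) = -82*(-75) = 6150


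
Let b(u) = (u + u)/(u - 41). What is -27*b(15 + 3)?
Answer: 972/23 ≈ 42.261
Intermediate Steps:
b(u) = 2*u/(-41 + u) (b(u) = (2*u)/(-41 + u) = 2*u/(-41 + u))
-27*b(15 + 3) = -54*(15 + 3)/(-41 + (15 + 3)) = -54*18/(-41 + 18) = -54*18/(-23) = -54*18*(-1)/23 = -27*(-36/23) = 972/23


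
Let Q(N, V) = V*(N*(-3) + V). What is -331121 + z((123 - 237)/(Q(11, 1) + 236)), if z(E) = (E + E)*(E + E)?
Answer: -95693608/289 ≈ -3.3112e+5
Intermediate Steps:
Q(N, V) = V*(V - 3*N) (Q(N, V) = V*(-3*N + V) = V*(V - 3*N))
z(E) = 4*E² (z(E) = (2*E)*(2*E) = 4*E²)
-331121 + z((123 - 237)/(Q(11, 1) + 236)) = -331121 + 4*((123 - 237)/(1*(1 - 3*11) + 236))² = -331121 + 4*(-114/(1*(1 - 33) + 236))² = -331121 + 4*(-114/(1*(-32) + 236))² = -331121 + 4*(-114/(-32 + 236))² = -331121 + 4*(-114/204)² = -331121 + 4*(-114*1/204)² = -331121 + 4*(-19/34)² = -331121 + 4*(361/1156) = -331121 + 361/289 = -95693608/289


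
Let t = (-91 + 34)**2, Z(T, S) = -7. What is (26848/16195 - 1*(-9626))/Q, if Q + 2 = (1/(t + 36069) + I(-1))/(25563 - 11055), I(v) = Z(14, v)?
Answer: -88940704045585392/18480540639035 ≈ -4812.7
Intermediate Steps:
I(v) = -7
t = 3249 (t = (-57)**2 = 3249)
Q = -1141126313/570425544 (Q = -2 + (1/(3249 + 36069) - 7)/(25563 - 11055) = -2 + (1/39318 - 7)/14508 = -2 + (1/39318 - 7)*(1/14508) = -2 - 275225/39318*1/14508 = -2 - 275225/570425544 = -1141126313/570425544 ≈ -2.0005)
(26848/16195 - 1*(-9626))/Q = (26848/16195 - 1*(-9626))/(-1141126313/570425544) = (26848*(1/16195) + 9626)*(-570425544/1141126313) = (26848/16195 + 9626)*(-570425544/1141126313) = (155919918/16195)*(-570425544/1141126313) = -88940704045585392/18480540639035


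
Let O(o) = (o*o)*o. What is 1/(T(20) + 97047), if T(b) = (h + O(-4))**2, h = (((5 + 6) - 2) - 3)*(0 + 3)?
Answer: 1/99163 ≈ 1.0084e-5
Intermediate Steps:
O(o) = o**3 (O(o) = o**2*o = o**3)
h = 18 (h = ((11 - 2) - 3)*3 = (9 - 3)*3 = 6*3 = 18)
T(b) = 2116 (T(b) = (18 + (-4)**3)**2 = (18 - 64)**2 = (-46)**2 = 2116)
1/(T(20) + 97047) = 1/(2116 + 97047) = 1/99163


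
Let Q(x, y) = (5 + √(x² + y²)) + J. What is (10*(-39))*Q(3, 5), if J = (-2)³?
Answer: 1170 - 390*√34 ≈ -1104.1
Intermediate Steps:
J = -8
Q(x, y) = -3 + √(x² + y²) (Q(x, y) = (5 + √(x² + y²)) - 8 = -3 + √(x² + y²))
(10*(-39))*Q(3, 5) = (10*(-39))*(-3 + √(3² + 5²)) = -390*(-3 + √(9 + 25)) = -390*(-3 + √34) = 1170 - 390*√34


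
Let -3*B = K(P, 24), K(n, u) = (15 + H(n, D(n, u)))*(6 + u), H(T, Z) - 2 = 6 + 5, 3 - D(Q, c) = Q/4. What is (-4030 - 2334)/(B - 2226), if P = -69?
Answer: 3182/1253 ≈ 2.5395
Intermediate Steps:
D(Q, c) = 3 - Q/4
H(T, Z) = 13 (H(T, Z) = 2 + (6 + 5) = 2 + 11 = 13)
K(n, u) = 168 + 28*u (K(n, u) = (15 + 13)*(6 + u) = 28*(6 + u) = 168 + 28*u)
B = -280 (B = -(168 + 28*24)/3 = -(168 + 672)/3 = -⅓*840 = -280)
(-4030 - 2334)/(B - 2226) = (-4030 - 2334)/(-280 - 2226) = -6364/(-2506) = -6364*(-1/2506) = 3182/1253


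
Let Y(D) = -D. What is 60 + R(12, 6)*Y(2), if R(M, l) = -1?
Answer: 62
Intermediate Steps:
60 + R(12, 6)*Y(2) = 60 - (-1)*2 = 60 - 1*(-2) = 60 + 2 = 62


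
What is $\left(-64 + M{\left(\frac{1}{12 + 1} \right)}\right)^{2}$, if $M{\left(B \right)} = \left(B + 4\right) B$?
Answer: $\frac{115842169}{28561} \approx 4056.0$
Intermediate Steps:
$M{\left(B \right)} = B \left(4 + B\right)$ ($M{\left(B \right)} = \left(4 + B\right) B = B \left(4 + B\right)$)
$\left(-64 + M{\left(\frac{1}{12 + 1} \right)}\right)^{2} = \left(-64 + \frac{4 + \frac{1}{12 + 1}}{12 + 1}\right)^{2} = \left(-64 + \frac{4 + \frac{1}{13}}{13}\right)^{2} = \left(-64 + \frac{1}{13} \cdot \frac{53}{13}\right)^{2} = \left(-64 + \frac{53}{169}\right)^{2} = \left(- \frac{10763}{169}\right)^{2} = \frac{115842169}{28561}$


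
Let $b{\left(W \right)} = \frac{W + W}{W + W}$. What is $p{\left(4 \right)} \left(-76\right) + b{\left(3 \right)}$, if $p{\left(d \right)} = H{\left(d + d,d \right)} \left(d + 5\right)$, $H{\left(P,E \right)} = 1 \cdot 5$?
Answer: $-3419$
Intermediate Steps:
$H{\left(P,E \right)} = 5$
$b{\left(W \right)} = 1$ ($b{\left(W \right)} = \frac{2 W}{2 W} = 2 W \frac{1}{2 W} = 1$)
$p{\left(d \right)} = 25 + 5 d$ ($p{\left(d \right)} = 5 \left(d + 5\right) = 5 \left(5 + d\right) = 25 + 5 d$)
$p{\left(4 \right)} \left(-76\right) + b{\left(3 \right)} = \left(25 + 5 \cdot 4\right) \left(-76\right) + 1 = \left(25 + 20\right) \left(-76\right) + 1 = 45 \left(-76\right) + 1 = -3420 + 1 = -3419$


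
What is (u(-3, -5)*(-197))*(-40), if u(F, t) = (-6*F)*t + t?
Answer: -748600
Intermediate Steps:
u(F, t) = t - 6*F*t (u(F, t) = -6*F*t + t = t - 6*F*t)
(u(-3, -5)*(-197))*(-40) = (-5*(1 - 6*(-3))*(-197))*(-40) = (-5*(1 + 18)*(-197))*(-40) = (-5*19*(-197))*(-40) = -95*(-197)*(-40) = 18715*(-40) = -748600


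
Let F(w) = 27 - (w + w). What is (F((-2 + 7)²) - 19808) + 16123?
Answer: -3708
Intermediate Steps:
F(w) = 27 - 2*w
(F((-2 + 7)²) - 19808) + 16123 = ((27 - 2*(-2 + 7)²) - 19808) + 16123 = ((27 - 2*5²) - 19808) + 16123 = ((27 - 2*25) - 19808) + 16123 = ((27 - 50) - 19808) + 16123 = (-23 - 19808) + 16123 = -19831 + 16123 = -3708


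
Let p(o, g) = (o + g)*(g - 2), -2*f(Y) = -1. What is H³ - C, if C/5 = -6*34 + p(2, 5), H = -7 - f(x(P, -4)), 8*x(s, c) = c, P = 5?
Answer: 3945/8 ≈ 493.13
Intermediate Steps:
x(s, c) = c/8
f(Y) = ½ (f(Y) = -½*(-1) = ½)
p(o, g) = (-2 + g)*(g + o) (p(o, g) = (g + o)*(-2 + g) = (-2 + g)*(g + o))
H = -15/2 (H = -7 - 1*½ = -7 - ½ = -15/2 ≈ -7.5000)
C = -915 (C = 5*(-6*34 + (5² - 2*5 - 2*2 + 5*2)) = 5*(-204 + (25 - 10 - 4 + 10)) = 5*(-204 + 21) = 5*(-183) = -915)
H³ - C = (-15/2)³ - 1*(-915) = -3375/8 + 915 = 3945/8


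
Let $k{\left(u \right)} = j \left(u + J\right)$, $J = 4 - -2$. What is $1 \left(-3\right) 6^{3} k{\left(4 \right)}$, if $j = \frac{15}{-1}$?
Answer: $97200$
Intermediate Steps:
$J = 6$ ($J = 4 + 2 = 6$)
$j = -15$ ($j = 15 \left(-1\right) = -15$)
$k{\left(u \right)} = -90 - 15 u$ ($k{\left(u \right)} = - 15 \left(u + 6\right) = - 15 \left(6 + u\right) = -90 - 15 u$)
$1 \left(-3\right) 6^{3} k{\left(4 \right)} = 1 \left(-3\right) 6^{3} \left(-90 - 60\right) = \left(-3\right) 216 \left(-90 - 60\right) = \left(-648\right) \left(-150\right) = 97200$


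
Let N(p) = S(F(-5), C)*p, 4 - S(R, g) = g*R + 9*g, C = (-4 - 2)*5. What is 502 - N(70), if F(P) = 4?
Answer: -27078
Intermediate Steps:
C = -30 (C = -6*5 = -30)
S(R, g) = 4 - 9*g - R*g (S(R, g) = 4 - (g*R + 9*g) = 4 - (R*g + 9*g) = 4 - (9*g + R*g) = 4 + (-9*g - R*g) = 4 - 9*g - R*g)
N(p) = 394*p (N(p) = (4 - 9*(-30) - 1*4*(-30))*p = (4 + 270 + 120)*p = 394*p)
502 - N(70) = 502 - 394*70 = 502 - 1*27580 = 502 - 27580 = -27078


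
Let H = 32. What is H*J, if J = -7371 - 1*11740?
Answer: -611552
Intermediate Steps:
J = -19111 (J = -7371 - 11740 = -19111)
H*J = 32*(-19111) = -611552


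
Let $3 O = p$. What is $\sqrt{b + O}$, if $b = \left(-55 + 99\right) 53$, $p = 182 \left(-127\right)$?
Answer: $\frac{i \sqrt{48354}}{3} \approx 73.298 i$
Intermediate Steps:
$p = -23114$
$O = - \frac{23114}{3}$ ($O = \frac{1}{3} \left(-23114\right) = - \frac{23114}{3} \approx -7704.7$)
$b = 2332$ ($b = 44 \cdot 53 = 2332$)
$\sqrt{b + O} = \sqrt{2332 - \frac{23114}{3}} = \sqrt{- \frac{16118}{3}} = \frac{i \sqrt{48354}}{3}$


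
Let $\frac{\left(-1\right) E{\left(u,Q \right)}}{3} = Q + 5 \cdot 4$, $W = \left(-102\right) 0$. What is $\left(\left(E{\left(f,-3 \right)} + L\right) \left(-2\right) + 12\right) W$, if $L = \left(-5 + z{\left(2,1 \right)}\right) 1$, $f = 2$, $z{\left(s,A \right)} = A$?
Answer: $0$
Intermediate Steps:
$W = 0$
$E{\left(u,Q \right)} = -60 - 3 Q$ ($E{\left(u,Q \right)} = - 3 \left(Q + 5 \cdot 4\right) = - 3 \left(Q + 20\right) = - 3 \left(20 + Q\right) = -60 - 3 Q$)
$L = -4$ ($L = \left(-5 + 1\right) 1 = \left(-4\right) 1 = -4$)
$\left(\left(E{\left(f,-3 \right)} + L\right) \left(-2\right) + 12\right) W = \left(\left(\left(-60 - -9\right) - 4\right) \left(-2\right) + 12\right) 0 = \left(\left(\left(-60 + 9\right) - 4\right) \left(-2\right) + 12\right) 0 = \left(\left(-51 - 4\right) \left(-2\right) + 12\right) 0 = \left(\left(-55\right) \left(-2\right) + 12\right) 0 = \left(110 + 12\right) 0 = 122 \cdot 0 = 0$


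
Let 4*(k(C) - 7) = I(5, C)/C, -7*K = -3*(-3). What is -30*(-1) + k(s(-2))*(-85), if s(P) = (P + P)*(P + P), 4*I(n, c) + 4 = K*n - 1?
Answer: -62855/112 ≈ -561.21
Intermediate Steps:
K = -9/7 (K = -(-3)*(-3)/7 = -⅐*9 = -9/7 ≈ -1.2857)
I(n, c) = -5/4 - 9*n/28 (I(n, c) = -1 + (-9*n/7 - 1)/4 = -1 + (-1 - 9*n/7)/4 = -1 + (-¼ - 9*n/28) = -5/4 - 9*n/28)
s(P) = 4*P² (s(P) = (2*P)*(2*P) = 4*P²)
k(C) = 7 - 5/(7*C) (k(C) = 7 + ((-5/4 - 9/28*5)/C)/4 = 7 + ((-5/4 - 45/28)/C)/4 = 7 + (-20/(7*C))/4 = 7 - 5/(7*C))
-30*(-1) + k(s(-2))*(-85) = -30*(-1) + (7 - 5/(7*(4*(-2)²)))*(-85) = 30 + (7 - 5/(7*(4*4)))*(-85) = 30 + (7 - 5/7/16)*(-85) = 30 + (7 - 5/7*1/16)*(-85) = 30 + (7 - 5/112)*(-85) = 30 + (779/112)*(-85) = 30 - 66215/112 = -62855/112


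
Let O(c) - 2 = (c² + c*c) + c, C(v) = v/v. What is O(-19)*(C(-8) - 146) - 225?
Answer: -102450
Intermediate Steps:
C(v) = 1
O(c) = 2 + c + 2*c² (O(c) = 2 + ((c² + c*c) + c) = 2 + ((c² + c²) + c) = 2 + (2*c² + c) = 2 + (c + 2*c²) = 2 + c + 2*c²)
O(-19)*(C(-8) - 146) - 225 = (2 - 19 + 2*(-19)²)*(1 - 146) - 225 = (2 - 19 + 2*361)*(-145) - 225 = (2 - 19 + 722)*(-145) - 225 = 705*(-145) - 225 = -102225 - 225 = -102450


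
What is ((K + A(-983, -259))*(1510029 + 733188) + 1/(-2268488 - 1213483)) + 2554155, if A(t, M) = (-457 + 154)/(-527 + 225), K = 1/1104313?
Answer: 5579557585300996775791/1161246123958746 ≈ 4.8048e+6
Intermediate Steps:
K = 1/1104313 ≈ 9.0554e-7
A(t, M) = 303/302 (A(t, M) = -303/(-302) = -303*(-1/302) = 303/302)
((K + A(-983, -259))*(1510029 + 733188) + 1/(-2268488 - 1213483)) + 2554155 = ((1/1104313 + 303/302)*(1510029 + 733188) + 1/(-2268488 - 1213483)) + 2554155 = ((334607141/333502526)*2243217 + 1/(-3481971)) + 2554155 = (750596427012597/333502526 - 1/3481971) + 2554155 = 2613554991561145886161/1161246123958746 + 2554155 = 5579557585300996775791/1161246123958746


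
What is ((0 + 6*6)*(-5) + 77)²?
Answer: 10609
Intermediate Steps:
((0 + 6*6)*(-5) + 77)² = ((0 + 36)*(-5) + 77)² = (36*(-5) + 77)² = (-180 + 77)² = (-103)² = 10609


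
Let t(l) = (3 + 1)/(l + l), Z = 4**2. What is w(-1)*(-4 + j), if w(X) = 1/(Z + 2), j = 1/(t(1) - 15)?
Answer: -53/234 ≈ -0.22650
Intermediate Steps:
Z = 16
t(l) = 2/l (t(l) = 4/((2*l)) = 4*(1/(2*l)) = 2/l)
j = -1/13 (j = 1/(2/1 - 15) = 1/(2*1 - 15) = 1/(2 - 15) = 1/(-13) = -1/13 ≈ -0.076923)
w(X) = 1/18 (w(X) = 1/(16 + 2) = 1/18)
w(-1)*(-4 + j) = (-4 - 1/13)/18 = (1/18)*(-53/13) = -53/234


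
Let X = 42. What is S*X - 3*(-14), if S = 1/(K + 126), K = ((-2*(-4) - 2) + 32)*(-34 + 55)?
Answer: 925/22 ≈ 42.045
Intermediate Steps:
K = 798 (K = ((8 - 2) + 32)*21 = (6 + 32)*21 = 38*21 = 798)
S = 1/924 (S = 1/(798 + 126) = 1/924 ≈ 0.0010823)
S*X - 3*(-14) = (1/924)*42 - 3*(-14) = 1/22 + 42 = 925/22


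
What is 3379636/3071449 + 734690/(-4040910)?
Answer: 1140024204295/1241144897859 ≈ 0.91853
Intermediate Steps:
3379636/3071449 + 734690/(-4040910) = 3379636*(1/3071449) + 734690*(-1/4040910) = 3379636/3071449 - 73469/404091 = 1140024204295/1241144897859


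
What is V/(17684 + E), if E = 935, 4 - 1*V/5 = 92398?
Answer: -461970/18619 ≈ -24.812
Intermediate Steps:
V = -461970 (V = 20 - 5*92398 = 20 - 461990 = -461970)
V/(17684 + E) = -461970/(17684 + 935) = -461970/18619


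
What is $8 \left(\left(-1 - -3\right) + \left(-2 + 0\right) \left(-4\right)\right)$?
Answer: $80$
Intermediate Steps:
$8 \left(\left(-1 - -3\right) + \left(-2 + 0\right) \left(-4\right)\right) = 8 \left(\left(-1 + 3\right) - -8\right) = 8 \left(2 + 8\right) = 8 \cdot 10 = 80$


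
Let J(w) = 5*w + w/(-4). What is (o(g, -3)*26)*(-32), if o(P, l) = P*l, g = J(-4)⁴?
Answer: 325281216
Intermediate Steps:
J(w) = 19*w/4 (J(w) = 5*w + w*(-¼) = 5*w - w/4 = 19*w/4)
g = 130321 (g = ((19/4)*(-4))⁴ = (-19)⁴ = 130321)
(o(g, -3)*26)*(-32) = ((130321*(-3))*26)*(-32) = -390963*26*(-32) = -10165038*(-32) = 325281216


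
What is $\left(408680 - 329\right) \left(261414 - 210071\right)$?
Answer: $20965965393$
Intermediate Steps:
$\left(408680 - 329\right) \left(261414 - 210071\right) = 408351 \cdot 51343 = 20965965393$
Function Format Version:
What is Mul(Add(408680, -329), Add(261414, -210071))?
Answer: 20965965393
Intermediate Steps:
Mul(Add(408680, -329), Add(261414, -210071)) = Mul(408351, 51343) = 20965965393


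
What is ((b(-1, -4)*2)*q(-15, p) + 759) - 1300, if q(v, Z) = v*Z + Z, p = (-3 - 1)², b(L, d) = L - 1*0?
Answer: -93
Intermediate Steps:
b(L, d) = L (b(L, d) = L + 0 = L)
p = 16 (p = (-4)² = 16)
q(v, Z) = Z + Z*v (q(v, Z) = Z*v + Z = Z + Z*v)
((b(-1, -4)*2)*q(-15, p) + 759) - 1300 = ((-1*2)*(16*(1 - 15)) + 759) - 1300 = (-32*(-14) + 759) - 1300 = (-2*(-224) + 759) - 1300 = (448 + 759) - 1300 = 1207 - 1300 = -93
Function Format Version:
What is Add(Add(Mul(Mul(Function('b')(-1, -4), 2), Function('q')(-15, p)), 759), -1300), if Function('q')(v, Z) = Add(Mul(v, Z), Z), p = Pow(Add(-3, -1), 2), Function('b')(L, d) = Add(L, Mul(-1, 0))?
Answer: -93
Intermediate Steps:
Function('b')(L, d) = L (Function('b')(L, d) = Add(L, 0) = L)
p = 16 (p = Pow(-4, 2) = 16)
Function('q')(v, Z) = Add(Z, Mul(Z, v)) (Function('q')(v, Z) = Add(Mul(Z, v), Z) = Add(Z, Mul(Z, v)))
Add(Add(Mul(Mul(Function('b')(-1, -4), 2), Function('q')(-15, p)), 759), -1300) = Add(Add(Mul(Mul(-1, 2), Mul(16, Add(1, -15))), 759), -1300) = Add(Add(Mul(-2, Mul(16, -14)), 759), -1300) = Add(Add(Mul(-2, -224), 759), -1300) = Add(Add(448, 759), -1300) = Add(1207, -1300) = -93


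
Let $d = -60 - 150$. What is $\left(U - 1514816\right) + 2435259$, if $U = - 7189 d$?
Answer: $2430133$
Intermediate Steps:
$d = -210$ ($d = -60 - 150 = -210$)
$U = 1509690$ ($U = \left(-7189\right) \left(-210\right) = 1509690$)
$\left(U - 1514816\right) + 2435259 = \left(1509690 - 1514816\right) + 2435259 = -5126 + 2435259 = 2430133$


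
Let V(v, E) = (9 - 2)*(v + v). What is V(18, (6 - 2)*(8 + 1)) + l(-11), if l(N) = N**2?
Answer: 373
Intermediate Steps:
V(v, E) = 14*v (V(v, E) = 7*(2*v) = 14*v)
V(18, (6 - 2)*(8 + 1)) + l(-11) = 14*18 + (-11)**2 = 252 + 121 = 373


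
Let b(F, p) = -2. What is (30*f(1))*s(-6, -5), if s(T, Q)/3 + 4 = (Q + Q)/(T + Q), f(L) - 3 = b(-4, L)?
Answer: -3060/11 ≈ -278.18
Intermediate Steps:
f(L) = 1 (f(L) = 3 - 2 = 1)
s(T, Q) = -12 + 6*Q/(Q + T) (s(T, Q) = -12 + 3*((Q + Q)/(T + Q)) = -12 + 3*((2*Q)/(Q + T)) = -12 + 3*(2*Q/(Q + T)) = -12 + 6*Q/(Q + T))
(30*f(1))*s(-6, -5) = (30*1)*(6*(-1*(-5) - 2*(-6))/(-5 - 6)) = 30*(6*(5 + 12)/(-11)) = 30*(6*(-1/11)*17) = 30*(-102/11) = -3060/11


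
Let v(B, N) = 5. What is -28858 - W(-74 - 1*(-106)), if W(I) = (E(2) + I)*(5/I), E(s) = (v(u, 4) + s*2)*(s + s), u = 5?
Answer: -230949/8 ≈ -28869.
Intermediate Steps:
E(s) = 2*s*(5 + 2*s) (E(s) = (5 + s*2)*(s + s) = (5 + 2*s)*(2*s) = 2*s*(5 + 2*s))
W(I) = 5*(36 + I)/I (W(I) = (2*2*(5 + 2*2) + I)*(5/I) = (2*2*(5 + 4) + I)*(5/I) = (2*2*9 + I)*(5/I) = (36 + I)*(5/I) = 5*(36 + I)/I)
-28858 - W(-74 - 1*(-106)) = -28858 - (5 + 180/(-74 - 1*(-106))) = -28858 - (5 + 180/(-74 + 106)) = -28858 - (5 + 180/32) = -28858 - (5 + 180*(1/32)) = -28858 - (5 + 45/8) = -28858 - 1*85/8 = -28858 - 85/8 = -230949/8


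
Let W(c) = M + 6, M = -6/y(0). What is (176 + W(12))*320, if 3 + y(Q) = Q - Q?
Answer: 58880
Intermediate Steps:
y(Q) = -3 (y(Q) = -3 + (Q - Q) = -3 + 0 = -3)
M = 2 (M = -6/(-3) = -6*(-1/3) = 2)
W(c) = 8 (W(c) = 2 + 6 = 8)
(176 + W(12))*320 = (176 + 8)*320 = 184*320 = 58880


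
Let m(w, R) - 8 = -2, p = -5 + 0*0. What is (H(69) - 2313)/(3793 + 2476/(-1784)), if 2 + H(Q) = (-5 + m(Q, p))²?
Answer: -1032044/1691059 ≈ -0.61029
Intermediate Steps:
p = -5 (p = -5 + 0 = -5)
m(w, R) = 6 (m(w, R) = 8 - 2 = 6)
H(Q) = -1 (H(Q) = -2 + (-5 + 6)² = -2 + 1² = -2 + 1 = -1)
(H(69) - 2313)/(3793 + 2476/(-1784)) = (-1 - 2313)/(3793 + 2476/(-1784)) = -2314/(3793 + 2476*(-1/1784)) = -2314/(3793 - 619/446) = -2314/1691059/446 = -2314*446/1691059 = -1032044/1691059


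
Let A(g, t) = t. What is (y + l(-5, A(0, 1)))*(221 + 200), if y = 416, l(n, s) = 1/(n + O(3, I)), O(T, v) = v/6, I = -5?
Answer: 6127234/35 ≈ 1.7506e+5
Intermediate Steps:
O(T, v) = v/6 (O(T, v) = v*(⅙) = v/6)
l(n, s) = 1/(-⅚ + n) (l(n, s) = 1/(n + (⅙)*(-5)) = 1/(n - ⅚) = 1/(-⅚ + n))
(y + l(-5, A(0, 1)))*(221 + 200) = (416 + 6/(-5 + 6*(-5)))*(221 + 200) = (416 + 6/(-5 - 30))*421 = (416 + 6/(-35))*421 = (416 + 6*(-1/35))*421 = (416 - 6/35)*421 = (14554/35)*421 = 6127234/35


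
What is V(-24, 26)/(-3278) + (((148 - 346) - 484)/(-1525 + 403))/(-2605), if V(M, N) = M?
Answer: 1543451/217749345 ≈ 0.0070882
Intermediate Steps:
V(-24, 26)/(-3278) + (((148 - 346) - 484)/(-1525 + 403))/(-2605) = -24/(-3278) + (((148 - 346) - 484)/(-1525 + 403))/(-2605) = -24*(-1/3278) + ((-198 - 484)/(-1122))*(-1/2605) = 12/1639 - 682*(-1/1122)*(-1/2605) = 12/1639 + (31/51)*(-1/2605) = 12/1639 - 31/132855 = 1543451/217749345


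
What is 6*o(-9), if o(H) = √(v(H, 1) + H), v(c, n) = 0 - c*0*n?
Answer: 18*I ≈ 18.0*I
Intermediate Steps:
v(c, n) = 0 (v(c, n) = 0 - 0*n = 0 - 1*0 = 0 + 0 = 0)
o(H) = √H (o(H) = √(0 + H) = √H)
6*o(-9) = 6*√(-9) = 6*(3*I) = 18*I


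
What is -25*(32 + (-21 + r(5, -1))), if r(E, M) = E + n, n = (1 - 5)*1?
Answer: -300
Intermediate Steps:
n = -4 (n = -4*1 = -4)
r(E, M) = -4 + E (r(E, M) = E - 4 = -4 + E)
-25*(32 + (-21 + r(5, -1))) = -25*(32 + (-21 + (-4 + 5))) = -25*(32 + (-21 + 1)) = -25*(32 - 20) = -25*12 = -300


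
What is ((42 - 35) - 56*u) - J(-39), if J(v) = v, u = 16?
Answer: -850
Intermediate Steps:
((42 - 35) - 56*u) - J(-39) = ((42 - 35) - 56*16) - 1*(-39) = (7 - 896) + 39 = -889 + 39 = -850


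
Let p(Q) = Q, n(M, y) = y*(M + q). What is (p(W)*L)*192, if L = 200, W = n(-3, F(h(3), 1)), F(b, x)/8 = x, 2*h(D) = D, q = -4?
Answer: -2150400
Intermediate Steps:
h(D) = D/2
F(b, x) = 8*x
n(M, y) = y*(-4 + M) (n(M, y) = y*(M - 4) = y*(-4 + M))
W = -56 (W = (8*1)*(-4 - 3) = 8*(-7) = -56)
(p(W)*L)*192 = -56*200*192 = -11200*192 = -2150400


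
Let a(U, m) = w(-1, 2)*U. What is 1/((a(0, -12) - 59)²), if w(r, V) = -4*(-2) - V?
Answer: 1/3481 ≈ 0.00028727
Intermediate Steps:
w(r, V) = 8 - V
a(U, m) = 6*U (a(U, m) = (8 - 1*2)*U = (8 - 2)*U = 6*U)
1/((a(0, -12) - 59)²) = 1/((6*0 - 59)²) = 1/((0 - 59)²) = 1/((-59)²) = 1/3481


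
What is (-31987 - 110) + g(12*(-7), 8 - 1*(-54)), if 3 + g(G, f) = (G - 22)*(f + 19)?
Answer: -40686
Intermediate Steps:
g(G, f) = -3 + (-22 + G)*(19 + f) (g(G, f) = -3 + (G - 22)*(f + 19) = -3 + (-22 + G)*(19 + f))
(-31987 - 110) + g(12*(-7), 8 - 1*(-54)) = (-31987 - 110) + (-421 - 22*(8 - 1*(-54)) + 19*(12*(-7)) + (12*(-7))*(8 - 1*(-54))) = -32097 + (-421 - 22*(8 + 54) + 19*(-84) - 84*(8 + 54)) = -32097 + (-421 - 22*62 - 1596 - 84*62) = -32097 + (-421 - 1364 - 1596 - 5208) = -32097 - 8589 = -40686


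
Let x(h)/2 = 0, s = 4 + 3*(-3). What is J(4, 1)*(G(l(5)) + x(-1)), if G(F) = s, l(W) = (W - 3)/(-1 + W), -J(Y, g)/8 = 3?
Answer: 120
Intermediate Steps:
J(Y, g) = -24 (J(Y, g) = -8*3 = -24)
l(W) = (-3 + W)/(-1 + W)
s = -5 (s = 4 - 9 = -5)
G(F) = -5
x(h) = 0 (x(h) = 2*0 = 0)
J(4, 1)*(G(l(5)) + x(-1)) = -24*(-5 + 0) = -24*(-5) = 120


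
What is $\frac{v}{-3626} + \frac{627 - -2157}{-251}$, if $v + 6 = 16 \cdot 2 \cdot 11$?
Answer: $- \frac{5090815}{455063} \approx -11.187$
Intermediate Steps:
$v = 346$ ($v = -6 + 16 \cdot 2 \cdot 11 = -6 + 32 \cdot 11 = -6 + 352 = 346$)
$\frac{v}{-3626} + \frac{627 - -2157}{-251} = \frac{346}{-3626} + \frac{627 - -2157}{-251} = 346 \left(- \frac{1}{3626}\right) + \left(627 + 2157\right) \left(- \frac{1}{251}\right) = - \frac{173}{1813} + 2784 \left(- \frac{1}{251}\right) = - \frac{173}{1813} - \frac{2784}{251} = - \frac{5090815}{455063}$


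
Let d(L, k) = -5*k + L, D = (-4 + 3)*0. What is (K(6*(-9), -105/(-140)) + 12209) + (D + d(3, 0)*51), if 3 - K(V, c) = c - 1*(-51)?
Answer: 49253/4 ≈ 12313.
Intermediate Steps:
D = 0 (D = -1*0 = 0)
d(L, k) = L - 5*k
K(V, c) = -48 - c (K(V, c) = 3 - (c - 1*(-51)) = 3 - (c + 51) = 3 - (51 + c) = 3 + (-51 - c) = -48 - c)
(K(6*(-9), -105/(-140)) + 12209) + (D + d(3, 0)*51) = ((-48 - (-105)/(-140)) + 12209) + (0 + (3 - 5*0)*51) = ((-48 - (-105)*(-1)/140) + 12209) + (0 + (3 + 0)*51) = ((-48 - 1*3/4) + 12209) + (0 + 3*51) = ((-48 - 3/4) + 12209) + (0 + 153) = (-195/4 + 12209) + 153 = 48641/4 + 153 = 49253/4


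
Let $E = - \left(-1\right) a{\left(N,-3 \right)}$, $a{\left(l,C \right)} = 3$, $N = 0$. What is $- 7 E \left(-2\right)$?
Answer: $42$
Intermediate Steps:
$E = 3$ ($E = - \left(-1\right) 3 = \left(-1\right) \left(-3\right) = 3$)
$- 7 E \left(-2\right) = \left(-7\right) 3 \left(-2\right) = \left(-21\right) \left(-2\right) = 42$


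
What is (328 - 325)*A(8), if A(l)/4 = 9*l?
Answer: 864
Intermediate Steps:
A(l) = 36*l (A(l) = 4*(9*l) = 36*l)
(328 - 325)*A(8) = (328 - 325)*(36*8) = 3*288 = 864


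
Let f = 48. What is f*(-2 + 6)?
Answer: 192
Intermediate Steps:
f*(-2 + 6) = 48*(-2 + 6) = 48*4 = 192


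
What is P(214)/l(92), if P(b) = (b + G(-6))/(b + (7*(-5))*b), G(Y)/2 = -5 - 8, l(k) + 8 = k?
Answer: -47/152796 ≈ -0.00030760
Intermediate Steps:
l(k) = -8 + k
G(Y) = -26 (G(Y) = 2*(-5 - 8) = 2*(-13) = -26)
P(b) = -(-26 + b)/(34*b) (P(b) = (b - 26)/(b + (7*(-5))*b) = (-26 + b)/(b - 35*b) = (-26 + b)/((-34*b)) = (-26 + b)*(-1/(34*b)) = -(-26 + b)/(34*b))
P(214)/l(92) = ((1/34)*(26 - 1*214)/214)/(-8 + 92) = ((1/34)*(1/214)*(26 - 214))/84 = ((1/34)*(1/214)*(-188))*(1/84) = -47/1819*1/84 = -47/152796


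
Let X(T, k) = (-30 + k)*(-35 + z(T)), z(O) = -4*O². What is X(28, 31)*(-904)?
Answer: 2866584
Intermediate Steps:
X(T, k) = (-35 - 4*T²)*(-30 + k) (X(T, k) = (-30 + k)*(-35 - 4*T²) = (-35 - 4*T²)*(-30 + k))
X(28, 31)*(-904) = (1050 - 35*31 + 120*28² - 4*31*28²)*(-904) = (1050 - 1085 + 120*784 - 4*31*784)*(-904) = (1050 - 1085 + 94080 - 97216)*(-904) = -3171*(-904) = 2866584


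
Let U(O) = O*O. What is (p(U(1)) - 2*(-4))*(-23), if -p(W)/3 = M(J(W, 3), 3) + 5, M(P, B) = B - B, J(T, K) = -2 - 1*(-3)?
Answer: 161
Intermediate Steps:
J(T, K) = 1 (J(T, K) = -2 + 3 = 1)
M(P, B) = 0
U(O) = O**2
p(W) = -15 (p(W) = -3*(0 + 5) = -3*5 = -15)
(p(U(1)) - 2*(-4))*(-23) = (-15 - 2*(-4))*(-23) = (-15 + 8)*(-23) = -7*(-23) = 161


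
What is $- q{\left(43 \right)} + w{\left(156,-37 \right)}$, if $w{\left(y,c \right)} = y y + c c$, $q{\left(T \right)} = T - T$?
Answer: $25705$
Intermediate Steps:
$q{\left(T \right)} = 0$
$w{\left(y,c \right)} = c^{2} + y^{2}$ ($w{\left(y,c \right)} = y^{2} + c^{2} = c^{2} + y^{2}$)
$- q{\left(43 \right)} + w{\left(156,-37 \right)} = \left(-1\right) 0 + \left(\left(-37\right)^{2} + 156^{2}\right) = 0 + \left(1369 + 24336\right) = 0 + 25705 = 25705$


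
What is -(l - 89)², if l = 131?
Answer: -1764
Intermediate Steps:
-(l - 89)² = -(131 - 89)² = -1*42² = -1*1764 = -1764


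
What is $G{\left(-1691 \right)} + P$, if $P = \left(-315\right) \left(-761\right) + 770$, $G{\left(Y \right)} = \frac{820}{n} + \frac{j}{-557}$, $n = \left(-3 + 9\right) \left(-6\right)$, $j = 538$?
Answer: $\frac{1205432278}{5013} \approx 2.4046 \cdot 10^{5}$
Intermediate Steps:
$n = -36$ ($n = 6 \left(-6\right) = -36$)
$G{\left(Y \right)} = - \frac{119027}{5013}$ ($G{\left(Y \right)} = \frac{820}{-36} + \frac{538}{-557} = 820 \left(- \frac{1}{36}\right) + 538 \left(- \frac{1}{557}\right) = - \frac{205}{9} - \frac{538}{557} = - \frac{119027}{5013}$)
$P = 240485$ ($P = 239715 + 770 = 240485$)
$G{\left(-1691 \right)} + P = - \frac{119027}{5013} + 240485 = \frac{1205432278}{5013}$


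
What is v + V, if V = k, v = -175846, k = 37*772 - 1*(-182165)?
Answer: 34883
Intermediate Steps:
k = 210729 (k = 28564 + 182165 = 210729)
V = 210729
v + V = -175846 + 210729 = 34883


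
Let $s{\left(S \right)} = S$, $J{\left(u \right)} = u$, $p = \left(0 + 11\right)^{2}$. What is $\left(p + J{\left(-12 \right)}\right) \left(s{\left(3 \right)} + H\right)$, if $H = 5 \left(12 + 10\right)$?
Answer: $12317$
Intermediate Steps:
$p = 121$ ($p = 11^{2} = 121$)
$H = 110$ ($H = 5 \cdot 22 = 110$)
$\left(p + J{\left(-12 \right)}\right) \left(s{\left(3 \right)} + H\right) = \left(121 - 12\right) \left(3 + 110\right) = 109 \cdot 113 = 12317$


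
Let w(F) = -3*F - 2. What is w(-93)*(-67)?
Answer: -18559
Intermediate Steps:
w(F) = -2 - 3*F
w(-93)*(-67) = (-2 - 3*(-93))*(-67) = (-2 + 279)*(-67) = 277*(-67) = -18559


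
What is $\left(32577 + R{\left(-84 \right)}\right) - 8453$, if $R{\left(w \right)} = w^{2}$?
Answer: $31180$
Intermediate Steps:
$\left(32577 + R{\left(-84 \right)}\right) - 8453 = \left(32577 + \left(-84\right)^{2}\right) - 8453 = \left(32577 + 7056\right) - 8453 = 39633 - 8453 = 31180$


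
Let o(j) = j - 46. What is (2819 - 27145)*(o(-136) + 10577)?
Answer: -252868770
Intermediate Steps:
o(j) = -46 + j
(2819 - 27145)*(o(-136) + 10577) = (2819 - 27145)*((-46 - 136) + 10577) = -24326*(-182 + 10577) = -24326*10395 = -252868770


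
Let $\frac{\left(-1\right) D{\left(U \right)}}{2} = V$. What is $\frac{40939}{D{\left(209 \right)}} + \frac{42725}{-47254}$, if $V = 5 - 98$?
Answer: $\frac{481646164}{2197311} \approx 219.2$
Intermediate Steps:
$V = -93$
$D{\left(U \right)} = 186$ ($D{\left(U \right)} = \left(-2\right) \left(-93\right) = 186$)
$\frac{40939}{D{\left(209 \right)}} + \frac{42725}{-47254} = \frac{40939}{186} + \frac{42725}{-47254} = 40939 \cdot \frac{1}{186} + 42725 \left(- \frac{1}{47254}\right) = \frac{40939}{186} - \frac{42725}{47254} = \frac{481646164}{2197311}$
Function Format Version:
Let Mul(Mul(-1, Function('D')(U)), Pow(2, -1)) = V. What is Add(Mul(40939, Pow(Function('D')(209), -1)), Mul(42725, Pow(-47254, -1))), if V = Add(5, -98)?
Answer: Rational(481646164, 2197311) ≈ 219.20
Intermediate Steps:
V = -93
Function('D')(U) = 186 (Function('D')(U) = Mul(-2, -93) = 186)
Add(Mul(40939, Pow(Function('D')(209), -1)), Mul(42725, Pow(-47254, -1))) = Add(Mul(40939, Pow(186, -1)), Mul(42725, Pow(-47254, -1))) = Add(Mul(40939, Rational(1, 186)), Mul(42725, Rational(-1, 47254))) = Add(Rational(40939, 186), Rational(-42725, 47254)) = Rational(481646164, 2197311)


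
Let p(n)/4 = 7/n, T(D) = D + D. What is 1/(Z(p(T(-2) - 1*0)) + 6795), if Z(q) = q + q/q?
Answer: 1/6789 ≈ 0.00014730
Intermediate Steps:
T(D) = 2*D
p(n) = 28/n (p(n) = 4*(7/n) = 28/n)
Z(q) = 1 + q (Z(q) = q + 1 = 1 + q)
1/(Z(p(T(-2) - 1*0)) + 6795) = 1/((1 + 28/(2*(-2) - 1*0)) + 6795) = 1/((1 + 28/(-4 + 0)) + 6795) = 1/((1 + 28/(-4)) + 6795) = 1/((1 + 28*(-¼)) + 6795) = 1/((1 - 7) + 6795) = 1/(-6 + 6795) = 1/6789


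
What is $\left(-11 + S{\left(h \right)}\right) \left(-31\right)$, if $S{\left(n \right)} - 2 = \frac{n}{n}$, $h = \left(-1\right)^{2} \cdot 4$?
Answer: $248$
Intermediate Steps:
$h = 4$ ($h = 1 \cdot 4 = 4$)
$S{\left(n \right)} = 3$ ($S{\left(n \right)} = 2 + \frac{n}{n} = 2 + 1 = 3$)
$\left(-11 + S{\left(h \right)}\right) \left(-31\right) = \left(-11 + 3\right) \left(-31\right) = \left(-8\right) \left(-31\right) = 248$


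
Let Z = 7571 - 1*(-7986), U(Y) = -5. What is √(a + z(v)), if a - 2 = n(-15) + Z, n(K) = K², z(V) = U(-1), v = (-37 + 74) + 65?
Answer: √15779 ≈ 125.61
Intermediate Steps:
v = 102 (v = 37 + 65 = 102)
Z = 15557 (Z = 7571 + 7986 = 15557)
z(V) = -5
a = 15784 (a = 2 + ((-15)² + 15557) = 2 + (225 + 15557) = 2 + 15782 = 15784)
√(a + z(v)) = √(15784 - 5) = √15779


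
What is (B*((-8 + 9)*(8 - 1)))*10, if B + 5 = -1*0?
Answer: -350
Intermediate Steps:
B = -5 (B = -5 - 1*0 = -5 + 0 = -5)
(B*((-8 + 9)*(8 - 1)))*10 = -5*(-8 + 9)*(8 - 1)*10 = -5*7*10 = -35*10 = -350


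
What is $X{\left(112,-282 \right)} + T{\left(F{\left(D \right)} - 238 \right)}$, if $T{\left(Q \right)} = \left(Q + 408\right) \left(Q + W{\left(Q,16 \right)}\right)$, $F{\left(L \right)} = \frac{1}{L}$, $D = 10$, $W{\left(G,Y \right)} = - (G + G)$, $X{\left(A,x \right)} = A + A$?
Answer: $\frac{4069079}{100} \approx 40691.0$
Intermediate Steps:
$X{\left(A,x \right)} = 2 A$
$W{\left(G,Y \right)} = - 2 G$
$T{\left(Q \right)} = - Q \left(408 + Q\right)$ ($T{\left(Q \right)} = \left(Q + 408\right) \left(Q - 2 Q\right) = \left(408 + Q\right) \left(- Q\right) = - Q \left(408 + Q\right)$)
$X{\left(112,-282 \right)} + T{\left(F{\left(D \right)} - 238 \right)} = 2 \cdot 112 + \left(\frac{1}{10} - 238\right) \left(-408 - \left(\frac{1}{10} - 238\right)\right) = 224 + \left(\frac{1}{10} - 238\right) \left(-408 - \left(\frac{1}{10} - 238\right)\right) = 224 - \frac{2379 \left(-408 - - \frac{2379}{10}\right)}{10} = 224 - \frac{2379 \left(-408 + \frac{2379}{10}\right)}{10} = 224 - - \frac{4046679}{100} = 224 + \frac{4046679}{100} = \frac{4069079}{100}$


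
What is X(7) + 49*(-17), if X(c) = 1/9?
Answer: -7496/9 ≈ -832.89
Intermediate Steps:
X(c) = ⅑
X(7) + 49*(-17) = ⅑ + 49*(-17) = ⅑ - 833 = -7496/9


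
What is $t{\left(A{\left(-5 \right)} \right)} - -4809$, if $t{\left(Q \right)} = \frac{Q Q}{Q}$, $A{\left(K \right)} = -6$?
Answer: $4803$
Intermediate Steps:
$t{\left(Q \right)} = Q$ ($t{\left(Q \right)} = \frac{Q^{2}}{Q} = Q$)
$t{\left(A{\left(-5 \right)} \right)} - -4809 = -6 - -4809 = -6 + 4809 = 4803$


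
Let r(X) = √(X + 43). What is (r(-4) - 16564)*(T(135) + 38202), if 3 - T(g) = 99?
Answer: -631187784 + 38106*√39 ≈ -6.3095e+8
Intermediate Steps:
r(X) = √(43 + X)
T(g) = -96 (T(g) = 3 - 1*99 = 3 - 99 = -96)
(r(-4) - 16564)*(T(135) + 38202) = (√(43 - 4) - 16564)*(-96 + 38202) = (√39 - 16564)*38106 = (-16564 + √39)*38106 = -631187784 + 38106*√39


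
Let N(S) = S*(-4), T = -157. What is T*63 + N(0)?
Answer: -9891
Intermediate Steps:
N(S) = -4*S
T*63 + N(0) = -157*63 - 4*0 = -9891 + 0 = -9891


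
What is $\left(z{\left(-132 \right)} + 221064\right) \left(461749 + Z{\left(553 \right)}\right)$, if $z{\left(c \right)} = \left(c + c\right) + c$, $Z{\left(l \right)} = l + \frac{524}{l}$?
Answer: $\frac{8059221879720}{79} \approx 1.0202 \cdot 10^{11}$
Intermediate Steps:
$z{\left(c \right)} = 3 c$ ($z{\left(c \right)} = 2 c + c = 3 c$)
$\left(z{\left(-132 \right)} + 221064\right) \left(461749 + Z{\left(553 \right)}\right) = \left(3 \left(-132\right) + 221064\right) \left(461749 + \left(553 + \frac{524}{553}\right)\right) = \left(-396 + 221064\right) \left(461749 + \left(553 + 524 \cdot \frac{1}{553}\right)\right) = 220668 \left(461749 + \left(553 + \frac{524}{553}\right)\right) = 220668 \left(461749 + \frac{306333}{553}\right) = 220668 \cdot \frac{255653530}{553} = \frac{8059221879720}{79}$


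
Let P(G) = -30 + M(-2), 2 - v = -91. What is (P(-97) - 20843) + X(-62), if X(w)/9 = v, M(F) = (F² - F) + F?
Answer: -20032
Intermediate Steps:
v = 93 (v = 2 - 1*(-91) = 2 + 91 = 93)
M(F) = F²
X(w) = 837 (X(w) = 9*93 = 837)
P(G) = -26 (P(G) = -30 + (-2)² = -30 + 4 = -26)
(P(-97) - 20843) + X(-62) = (-26 - 20843) + 837 = -20869 + 837 = -20032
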